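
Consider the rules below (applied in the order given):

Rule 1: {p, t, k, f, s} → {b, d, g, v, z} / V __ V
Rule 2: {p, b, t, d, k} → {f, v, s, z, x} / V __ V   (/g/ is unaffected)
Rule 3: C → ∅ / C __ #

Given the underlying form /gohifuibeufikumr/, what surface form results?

Rule 1 (intervocalic voicing): /f/ is a voiceless obstruent between vowels /i/ and /u/, so it voices to [v]. /f/ is a voiceless obstruent between vowels /u/ and /i/, so it voices to [v]. /k/ is a voiceless obstruent between vowels /i/ and /u/, so it voices to [g]. /gohifuibeufikumr/ → gohivuibeuvigumr.
Rule 2 (intervocalic spirantization): /b/ is a stop between vowels /i/ and /e/, so it spirantizes to the fricative [v]. /gohivuibeuvigumr/ → gohivuiveuvigumr.
Rule 3 (final cluster simplification): /r/ is the second consonant of a word-final cluster /mr/, so it deletes. /gohivuiveuvigumr/ → gohivuiveuvigum.

gohivuiveuvigum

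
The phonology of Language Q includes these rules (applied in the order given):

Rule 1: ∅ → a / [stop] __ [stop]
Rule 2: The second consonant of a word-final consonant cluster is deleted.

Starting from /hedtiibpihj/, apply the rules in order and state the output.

Rule 1 (stop-cluster a-epenthesis): /d/ and /t/ form a stop–stop cluster, so [a] is inserted between them. /b/ and /p/ form a stop–stop cluster, so [a] is inserted between them. /hedtiibpihj/ → hedatiibapihj.
Rule 2 (final cluster simplification): /j/ is the second consonant of a word-final cluster /hj/, so it deletes. /hedatiibapihj/ → hedatiibapih.

hedatiibapih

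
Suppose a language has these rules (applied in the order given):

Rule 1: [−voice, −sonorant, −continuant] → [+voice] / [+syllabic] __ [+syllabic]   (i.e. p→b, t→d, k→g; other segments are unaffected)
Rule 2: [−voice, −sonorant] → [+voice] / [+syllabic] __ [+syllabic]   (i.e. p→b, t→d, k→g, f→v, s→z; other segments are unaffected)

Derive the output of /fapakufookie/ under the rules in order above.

Rule 1 (intervocalic voicing): /p/ is a voiceless stop between vowels /a/ and /a/, so it voices to [b]. /k/ is a voiceless stop between vowels /a/ and /u/, so it voices to [g]. /k/ is a voiceless stop between vowels /o/ and /i/, so it voices to [g]. /fapakufookie/ → fabagufoogie.
Rule 2 (intervocalic voicing): /f/ is a voiceless obstruent between vowels /u/ and /o/, so it voices to [v]. /fabagufoogie/ → fabaguvoogie.

fabaguvoogie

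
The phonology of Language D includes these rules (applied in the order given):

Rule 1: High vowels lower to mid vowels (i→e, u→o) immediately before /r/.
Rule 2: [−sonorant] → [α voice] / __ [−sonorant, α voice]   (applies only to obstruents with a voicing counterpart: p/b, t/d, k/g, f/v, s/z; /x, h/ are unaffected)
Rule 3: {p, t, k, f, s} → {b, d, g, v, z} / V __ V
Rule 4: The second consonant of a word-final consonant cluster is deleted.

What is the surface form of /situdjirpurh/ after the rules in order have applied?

Rule 1 (pre-rhotic lowering): /i/ is a high vowel immediately before /r/, so it lowers to [e]. /u/ is a high vowel immediately before /r/, so it lowers to [o]. /situdjirpurh/ → situdjerporh.
Rule 2 (regressive voicing assimilation): no segment meets the environment; /situdjerporh/ is unchanged.
Rule 3 (intervocalic voicing): /t/ is a voiceless obstruent between vowels /i/ and /u/, so it voices to [d]. /situdjerporh/ → sidudjerporh.
Rule 4 (final cluster simplification): /h/ is the second consonant of a word-final cluster /rh/, so it deletes. /sidudjerporh/ → sidudjerpor.

sidudjerpor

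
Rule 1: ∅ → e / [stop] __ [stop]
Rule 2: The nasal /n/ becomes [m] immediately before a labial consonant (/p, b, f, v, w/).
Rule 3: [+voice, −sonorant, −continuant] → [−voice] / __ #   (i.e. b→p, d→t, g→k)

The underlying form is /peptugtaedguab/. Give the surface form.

Rule 1 (stop-cluster e-epenthesis): /p/ and /t/ form a stop–stop cluster, so [e] is inserted between them. /g/ and /t/ form a stop–stop cluster, so [e] is inserted between them. /d/ and /g/ form a stop–stop cluster, so [e] is inserted between them. /peptugtaedguab/ → pepetugetaedeguab.
Rule 2 (nasal place assimilation): no segment meets the environment; /pepetugetaedeguab/ is unchanged.
Rule 3 (final devoicing): /b/ is a voiced stop in word-final position, so it devoices to [p]. /pepetugetaedeguab/ → pepetugetaedeguap.

pepetugetaedeguap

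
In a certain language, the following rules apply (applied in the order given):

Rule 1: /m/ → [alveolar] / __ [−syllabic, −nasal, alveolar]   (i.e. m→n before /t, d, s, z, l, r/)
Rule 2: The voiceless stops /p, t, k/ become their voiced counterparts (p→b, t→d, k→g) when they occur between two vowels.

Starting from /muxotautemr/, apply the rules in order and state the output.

Rule 1 (nasal place assimilation): /m/ precedes the alveolar consonant /r/, so it assimilates in place to [n]. /muxotautemr/ → muxotautenr.
Rule 2 (intervocalic voicing): /t/ is a voiceless stop between vowels /o/ and /a/, so it voices to [d]. /t/ is a voiceless stop between vowels /u/ and /e/, so it voices to [d]. /muxotautenr/ → muxodaudenr.

muxodaudenr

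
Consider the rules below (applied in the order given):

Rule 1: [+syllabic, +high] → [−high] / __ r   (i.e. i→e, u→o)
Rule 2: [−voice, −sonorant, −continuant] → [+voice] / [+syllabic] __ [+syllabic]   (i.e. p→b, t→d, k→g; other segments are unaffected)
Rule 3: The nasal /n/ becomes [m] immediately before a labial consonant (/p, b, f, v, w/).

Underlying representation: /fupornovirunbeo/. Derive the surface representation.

fubornoverumbeo

Rule 1 (pre-rhotic lowering): /i/ is a high vowel immediately before /r/, so it lowers to [e]. /fupornovirunbeo/ → fupornoverunbeo.
Rule 2 (intervocalic voicing): /p/ is a voiceless stop between vowels /u/ and /o/, so it voices to [b]. /fupornoverunbeo/ → fubornoverunbeo.
Rule 3 (nasal place assimilation): /n/ precedes the labial consonant /b/, so it assimilates in place to [m]. /fubornoverunbeo/ → fubornoverumbeo.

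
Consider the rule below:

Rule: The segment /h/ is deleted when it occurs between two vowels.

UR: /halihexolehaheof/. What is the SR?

/h/ occurs between vowels /i/ and /e/, so it deletes.
/h/ occurs between vowels /e/ and /a/, so it deletes.
/h/ occurs between vowels /a/ and /e/, so it deletes.
The other instance of /h/ does not occur in the required environment and remains unchanged.
Surface form: [haliexoleaeof].

haliexoleaeof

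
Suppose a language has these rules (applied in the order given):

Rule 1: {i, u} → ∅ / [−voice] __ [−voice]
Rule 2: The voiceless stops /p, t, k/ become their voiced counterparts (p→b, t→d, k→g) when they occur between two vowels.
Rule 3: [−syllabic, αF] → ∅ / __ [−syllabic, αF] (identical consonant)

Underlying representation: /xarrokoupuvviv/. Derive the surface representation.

xarogoubuviv

Rule 1 (high vowel syncope): no segment meets the environment; /xarrokoupuvviv/ is unchanged.
Rule 2 (intervocalic voicing): /k/ is a voiceless stop between vowels /o/ and /o/, so it voices to [g]. /p/ is a voiceless stop between vowels /u/ and /u/, so it voices to [b]. /xarrokoupuvviv/ → xarrogoubuvviv.
Rule 3 (degemination): /rr/ is a geminate; the first /r/ deletes. /vv/ is a geminate; the first /v/ deletes. /xarrogoubuvviv/ → xarogoubuviv.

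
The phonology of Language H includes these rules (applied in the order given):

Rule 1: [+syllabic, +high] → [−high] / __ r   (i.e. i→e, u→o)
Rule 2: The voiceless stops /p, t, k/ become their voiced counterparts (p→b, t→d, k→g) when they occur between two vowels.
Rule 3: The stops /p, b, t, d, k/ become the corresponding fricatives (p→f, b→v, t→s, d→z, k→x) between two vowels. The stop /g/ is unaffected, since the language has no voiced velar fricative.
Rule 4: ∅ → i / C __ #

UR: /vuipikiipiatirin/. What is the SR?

vuivigiiviazerini

Rule 1 (pre-rhotic lowering): /i/ is a high vowel immediately before /r/, so it lowers to [e]. /vuipikiipiatirin/ → vuipikiipiaterin.
Rule 2 (intervocalic voicing): /p/ is a voiceless stop between vowels /i/ and /i/, so it voices to [b]. /k/ is a voiceless stop between vowels /i/ and /i/, so it voices to [g]. /p/ is a voiceless stop between vowels /i/ and /i/, so it voices to [b]. /t/ is a voiceless stop between vowels /a/ and /e/, so it voices to [d]. /vuipikiipiaterin/ → vuibigiibiaderin.
Rule 3 (intervocalic spirantization): /b/ is a stop between vowels /i/ and /i/, so it spirantizes to the fricative [v]. /b/ is a stop between vowels /i/ and /i/, so it spirantizes to the fricative [v]. /d/ is a stop between vowels /a/ and /e/, so it spirantizes to the fricative [z]. /vuibigiibiaderin/ → vuivigiiviazerin.
Rule 4 (final i-epenthesis): the form ends in the consonant /n/, so [i] is inserted word-finally. /vuivigiiviazerin/ → vuivigiiviazerini.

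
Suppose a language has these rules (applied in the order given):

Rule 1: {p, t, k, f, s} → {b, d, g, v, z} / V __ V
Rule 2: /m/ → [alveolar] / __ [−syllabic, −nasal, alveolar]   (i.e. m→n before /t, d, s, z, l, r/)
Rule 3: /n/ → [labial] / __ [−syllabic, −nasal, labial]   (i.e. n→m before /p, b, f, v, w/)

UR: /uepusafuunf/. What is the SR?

Rule 1 (intervocalic voicing): /p/ is a voiceless obstruent between vowels /e/ and /u/, so it voices to [b]. /s/ is a voiceless obstruent between vowels /u/ and /a/, so it voices to [z]. /f/ is a voiceless obstruent between vowels /a/ and /u/, so it voices to [v]. /uepusafuunf/ → uebuzavuunf.
Rule 2 (nasal place assimilation): no segment meets the environment; /uebuzavuunf/ is unchanged.
Rule 3 (nasal place assimilation): /n/ precedes the labial consonant /f/, so it assimilates in place to [m]. /uebuzavuunf/ → uebuzavuumf.

uebuzavuumf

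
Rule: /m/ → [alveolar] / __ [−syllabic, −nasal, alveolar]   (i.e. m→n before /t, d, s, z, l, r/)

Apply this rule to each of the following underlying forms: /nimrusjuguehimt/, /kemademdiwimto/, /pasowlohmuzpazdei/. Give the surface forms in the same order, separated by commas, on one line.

/nimrusjuguehimt/: /m/ precedes the alveolar consonant /r/, so it assimilates in place to [n]. /m/ precedes the alveolar consonant /t/, so it assimilates in place to [n]. → [ninrusjuguehint].
/kemademdiwimto/: /m/ precedes the alveolar consonant /d/, so it assimilates in place to [n]. /m/ precedes the alveolar consonant /t/, so it assimilates in place to [n]. → [kemadendiwinto].
/pasowlohmuzpazdei/: the rule's environment is not met; surfaces unchanged as [pasowlohmuzpazdei].

ninrusjuguehint, kemadendiwinto, pasowlohmuzpazdei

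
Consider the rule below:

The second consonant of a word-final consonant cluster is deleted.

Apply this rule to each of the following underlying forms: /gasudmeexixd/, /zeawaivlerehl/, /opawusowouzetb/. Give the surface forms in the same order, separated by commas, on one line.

gasudmeexix, zeawaivlereh, opawusowouzet

/gasudmeexixd/: /d/ is the second consonant of a word-final cluster /xd/, so it deletes. → [gasudmeexix].
/zeawaivlerehl/: /l/ is the second consonant of a word-final cluster /hl/, so it deletes. → [zeawaivlereh].
/opawusowouzetb/: /b/ is the second consonant of a word-final cluster /tb/, so it deletes. → [opawusowouzet].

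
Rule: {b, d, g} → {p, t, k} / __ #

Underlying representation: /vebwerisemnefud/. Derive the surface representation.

Scanning /vebwerisemnefud/: /b/ at position 3 is not in the conditioning environment; /d/ is a voiced stop in word-final position, so it devoices to [t].
Result: [vebwerisemnefut].

vebwerisemnefut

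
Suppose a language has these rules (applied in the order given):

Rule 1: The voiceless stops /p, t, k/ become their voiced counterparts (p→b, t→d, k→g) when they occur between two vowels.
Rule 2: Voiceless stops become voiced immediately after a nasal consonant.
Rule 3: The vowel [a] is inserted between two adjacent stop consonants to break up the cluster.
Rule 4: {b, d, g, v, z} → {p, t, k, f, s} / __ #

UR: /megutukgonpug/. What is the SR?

Rule 1 (intervocalic voicing): /t/ is a voiceless stop between vowels /u/ and /u/, so it voices to [d]. /megutukgonpug/ → megudukgonpug.
Rule 2 (post-nasal voicing): /p/ is a voiceless stop immediately after the nasal /n/, so it voices to [b]. /megudukgonpug/ → megudukgonbug.
Rule 3 (stop-cluster a-epenthesis): /k/ and /g/ form a stop–stop cluster, so [a] is inserted between them. /megudukgonbug/ → megudukagonbug.
Rule 4 (final devoicing): /g/ is a voiced obstruent in word-final position, so it devoices to [k]. /megudukagonbug/ → megudukagonbuk.

megudukagonbuk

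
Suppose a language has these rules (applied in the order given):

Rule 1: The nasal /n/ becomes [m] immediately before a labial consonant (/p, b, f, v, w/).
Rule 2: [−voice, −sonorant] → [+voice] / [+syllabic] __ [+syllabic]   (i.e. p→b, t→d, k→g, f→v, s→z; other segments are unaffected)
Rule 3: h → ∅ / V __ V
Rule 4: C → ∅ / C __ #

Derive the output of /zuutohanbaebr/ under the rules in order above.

zuudoambaeb

Rule 1 (nasal place assimilation): /n/ precedes the labial consonant /b/, so it assimilates in place to [m]. /zuutohanbaebr/ → zuutohambaebr.
Rule 2 (intervocalic voicing): /t/ is a voiceless obstruent between vowels /u/ and /o/, so it voices to [d]. /zuutohambaebr/ → zuudohambaebr.
Rule 3 (intervocalic h-deletion): /h/ occurs between vowels /o/ and /a/, so it deletes. /zuudohambaebr/ → zuudoambaebr.
Rule 4 (final cluster simplification): /r/ is the second consonant of a word-final cluster /br/, so it deletes. /zuudoambaebr/ → zuudoambaeb.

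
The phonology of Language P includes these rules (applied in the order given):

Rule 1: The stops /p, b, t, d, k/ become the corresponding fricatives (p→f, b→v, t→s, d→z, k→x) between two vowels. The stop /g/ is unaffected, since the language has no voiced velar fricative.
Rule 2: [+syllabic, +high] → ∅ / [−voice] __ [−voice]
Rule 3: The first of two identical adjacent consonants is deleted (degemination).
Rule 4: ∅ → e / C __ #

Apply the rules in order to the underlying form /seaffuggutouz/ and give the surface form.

Rule 1 (intervocalic spirantization): /t/ is a stop between vowels /u/ and /o/, so it spirantizes to the fricative [s]. /seaffuggutouz/ → seaffuggusouz.
Rule 2 (high vowel syncope): no segment meets the environment; /seaffuggusouz/ is unchanged.
Rule 3 (degemination): /ff/ is a geminate; the first /f/ deletes. /gg/ is a geminate; the first /g/ deletes. /seaffuggusouz/ → seafugusouz.
Rule 4 (final e-epenthesis): the form ends in the consonant /z/, so [e] is inserted word-finally. /seafugusouz/ → seafugusouze.

seafugusouze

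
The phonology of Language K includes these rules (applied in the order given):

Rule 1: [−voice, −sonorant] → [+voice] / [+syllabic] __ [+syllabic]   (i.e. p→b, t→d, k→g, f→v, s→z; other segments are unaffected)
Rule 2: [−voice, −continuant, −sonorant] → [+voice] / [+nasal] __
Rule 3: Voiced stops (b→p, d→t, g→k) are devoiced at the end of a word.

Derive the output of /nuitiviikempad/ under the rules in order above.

Rule 1 (intervocalic voicing): /t/ is a voiceless obstruent between vowels /i/ and /i/, so it voices to [d]. /k/ is a voiceless obstruent between vowels /i/ and /e/, so it voices to [g]. /nuitiviikempad/ → nuidiviigempad.
Rule 2 (post-nasal voicing): /p/ is a voiceless stop immediately after the nasal /m/, so it voices to [b]. /nuidiviigempad/ → nuidiviigembad.
Rule 3 (final devoicing): /d/ is a voiced stop in word-final position, so it devoices to [t]. /nuidiviigembad/ → nuidiviigembat.

nuidiviigembat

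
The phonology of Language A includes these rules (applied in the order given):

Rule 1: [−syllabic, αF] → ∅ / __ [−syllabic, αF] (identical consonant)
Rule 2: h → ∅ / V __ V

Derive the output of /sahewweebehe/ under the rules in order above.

Rule 1 (degemination): /ww/ is a geminate; the first /w/ deletes. /sahewweebehe/ → saheweebehe.
Rule 2 (intervocalic h-deletion): /h/ occurs between vowels /a/ and /e/, so it deletes. /h/ occurs between vowels /e/ and /e/, so it deletes. /saheweebehe/ → saeweebee.

saeweebee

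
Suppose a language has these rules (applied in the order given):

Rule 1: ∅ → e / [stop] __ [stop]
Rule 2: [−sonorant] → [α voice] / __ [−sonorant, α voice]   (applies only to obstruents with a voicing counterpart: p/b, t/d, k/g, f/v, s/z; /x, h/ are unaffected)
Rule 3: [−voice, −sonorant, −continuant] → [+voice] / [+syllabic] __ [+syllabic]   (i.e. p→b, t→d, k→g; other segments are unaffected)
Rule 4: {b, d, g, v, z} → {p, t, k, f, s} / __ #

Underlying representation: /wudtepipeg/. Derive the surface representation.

Rule 1 (stop-cluster e-epenthesis): /d/ and /t/ form a stop–stop cluster, so [e] is inserted between them. /wudtepipeg/ → wudetepipeg.
Rule 2 (regressive voicing assimilation): no segment meets the environment; /wudetepipeg/ is unchanged.
Rule 3 (intervocalic voicing): /t/ is a voiceless stop between vowels /e/ and /e/, so it voices to [d]. /p/ is a voiceless stop between vowels /e/ and /i/, so it voices to [b]. /p/ is a voiceless stop between vowels /i/ and /e/, so it voices to [b]. /wudetepipeg/ → wudedebibeg.
Rule 4 (final devoicing): /g/ is a voiced obstruent in word-final position, so it devoices to [k]. /wudedebibeg/ → wudedebibek.

wudedebibek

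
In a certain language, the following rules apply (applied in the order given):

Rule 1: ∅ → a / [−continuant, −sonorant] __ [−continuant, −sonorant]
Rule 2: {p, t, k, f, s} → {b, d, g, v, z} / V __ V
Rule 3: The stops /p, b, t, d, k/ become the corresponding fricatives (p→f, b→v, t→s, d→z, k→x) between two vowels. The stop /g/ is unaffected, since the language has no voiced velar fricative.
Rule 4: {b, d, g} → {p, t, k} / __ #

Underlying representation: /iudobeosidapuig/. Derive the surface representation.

iuzoveozizavuik

Rule 1 (stop-cluster a-epenthesis): no segment meets the environment; /iudobeosidapuig/ is unchanged.
Rule 2 (intervocalic voicing): /s/ is a voiceless obstruent between vowels /o/ and /i/, so it voices to [z]. /p/ is a voiceless obstruent between vowels /a/ and /u/, so it voices to [b]. /iudobeosidapuig/ → iudobeozidabuig.
Rule 3 (intervocalic spirantization): /d/ is a stop between vowels /u/ and /o/, so it spirantizes to the fricative [z]. /b/ is a stop between vowels /o/ and /e/, so it spirantizes to the fricative [v]. /d/ is a stop between vowels /i/ and /a/, so it spirantizes to the fricative [z]. /b/ is a stop between vowels /a/ and /u/, so it spirantizes to the fricative [v]. /iudobeozidabuig/ → iuzoveozizavuig.
Rule 4 (final devoicing): /g/ is a voiced stop in word-final position, so it devoices to [k]. /iuzoveozizavuig/ → iuzoveozizavuik.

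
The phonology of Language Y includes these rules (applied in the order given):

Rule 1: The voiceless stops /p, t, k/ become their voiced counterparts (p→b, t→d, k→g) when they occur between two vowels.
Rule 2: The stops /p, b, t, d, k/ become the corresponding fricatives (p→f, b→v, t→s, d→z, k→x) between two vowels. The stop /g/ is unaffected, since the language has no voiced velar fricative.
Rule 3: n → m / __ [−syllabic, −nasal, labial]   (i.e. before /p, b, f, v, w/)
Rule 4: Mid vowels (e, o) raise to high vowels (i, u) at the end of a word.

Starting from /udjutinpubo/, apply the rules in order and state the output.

udjuzimpuvu

Rule 1 (intervocalic voicing): /t/ is a voiceless stop between vowels /u/ and /i/, so it voices to [d]. /udjutinpubo/ → udjudinpubo.
Rule 2 (intervocalic spirantization): /d/ is a stop between vowels /u/ and /i/, so it spirantizes to the fricative [z]. /b/ is a stop between vowels /u/ and /o/, so it spirantizes to the fricative [v]. /udjudinpubo/ → udjuzinpuvo.
Rule 3 (nasal place assimilation): /n/ precedes the labial consonant /p/, so it assimilates in place to [m]. /udjuzinpuvo/ → udjuzimpuvo.
Rule 4 (final vowel raising): /o/ is a mid vowel in word-final position, so it raises to [u]. /udjuzimpuvo/ → udjuzimpuvu.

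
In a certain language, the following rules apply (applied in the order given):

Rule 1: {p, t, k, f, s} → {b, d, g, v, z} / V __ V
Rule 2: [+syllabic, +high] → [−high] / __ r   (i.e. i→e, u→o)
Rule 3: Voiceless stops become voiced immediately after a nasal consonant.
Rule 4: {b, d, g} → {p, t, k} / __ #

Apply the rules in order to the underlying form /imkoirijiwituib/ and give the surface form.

Rule 1 (intervocalic voicing): /t/ is a voiceless obstruent between vowels /i/ and /u/, so it voices to [d]. /imkoirijiwituib/ → imkoirijiwiduib.
Rule 2 (pre-rhotic lowering): /i/ is a high vowel immediately before /r/, so it lowers to [e]. /imkoirijiwiduib/ → imkoerijiwiduib.
Rule 3 (post-nasal voicing): /k/ is a voiceless stop immediately after the nasal /m/, so it voices to [g]. /imkoerijiwiduib/ → imgoerijiwiduib.
Rule 4 (final devoicing): /b/ is a voiced stop in word-final position, so it devoices to [p]. /imgoerijiwiduib/ → imgoerijiwiduip.

imgoerijiwiduip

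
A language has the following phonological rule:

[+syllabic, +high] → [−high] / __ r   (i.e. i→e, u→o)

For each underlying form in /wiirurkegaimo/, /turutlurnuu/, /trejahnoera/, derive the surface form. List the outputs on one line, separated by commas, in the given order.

/wiirurkegaimo/: /i/ is a high vowel immediately before /r/, so it lowers to [e]. /u/ is a high vowel immediately before /r/, so it lowers to [o]. → [wierorkegaimo].
/turutlurnuu/: /u/ is a high vowel immediately before /r/, so it lowers to [o]. /u/ is a high vowel immediately before /r/, so it lowers to [o]. → [torutlornuu].
/trejahnoera/: the rule's environment is not met; surfaces unchanged as [trejahnoera].

wierorkegaimo, torutlornuu, trejahnoera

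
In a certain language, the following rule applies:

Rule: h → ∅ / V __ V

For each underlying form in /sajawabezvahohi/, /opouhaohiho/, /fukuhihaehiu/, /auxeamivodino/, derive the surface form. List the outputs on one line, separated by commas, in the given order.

/sajawabezvahohi/: /h/ occurs between vowels /a/ and /o/, so it deletes. /h/ occurs between vowels /o/ and /i/, so it deletes. → [sajawabezvaoi].
/opouhaohiho/: /h/ occurs between vowels /u/ and /a/, so it deletes. /h/ occurs between vowels /o/ and /i/, so it deletes. /h/ occurs between vowels /i/ and /o/, so it deletes. → [opouaoio].
/fukuhihaehiu/: /h/ occurs between vowels /u/ and /i/, so it deletes. /h/ occurs between vowels /i/ and /a/, so it deletes. /h/ occurs between vowels /e/ and /i/, so it deletes. → [fukuiaeiu].
/auxeamivodino/: the rule's environment is not met; surfaces unchanged as [auxeamivodino].

sajawabezvaoi, opouaoio, fukuiaeiu, auxeamivodino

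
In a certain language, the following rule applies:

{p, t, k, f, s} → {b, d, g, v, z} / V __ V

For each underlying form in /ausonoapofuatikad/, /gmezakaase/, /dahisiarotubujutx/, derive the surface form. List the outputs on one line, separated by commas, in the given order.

auzonoabovuadigad, gmezagaaze, dahiziarodubujutx

/ausonoapofuatikad/: /s/ is a voiceless obstruent between vowels /u/ and /o/, so it voices to [z]. /p/ is a voiceless obstruent between vowels /a/ and /o/, so it voices to [b]. /f/ is a voiceless obstruent between vowels /o/ and /u/, so it voices to [v]. /t/ is a voiceless obstruent between vowels /a/ and /i/, so it voices to [d]. /k/ is a voiceless obstruent between vowels /i/ and /a/, so it voices to [g]. → [auzonoabovuadigad].
/gmezakaase/: /k/ is a voiceless obstruent between vowels /a/ and /a/, so it voices to [g]. /s/ is a voiceless obstruent between vowels /a/ and /e/, so it voices to [z]. → [gmezagaaze].
/dahisiarotubujutx/: /s/ is a voiceless obstruent between vowels /i/ and /i/, so it voices to [z]. /t/ is a voiceless obstruent between vowels /o/ and /u/, so it voices to [d]. → [dahiziarodubujutx].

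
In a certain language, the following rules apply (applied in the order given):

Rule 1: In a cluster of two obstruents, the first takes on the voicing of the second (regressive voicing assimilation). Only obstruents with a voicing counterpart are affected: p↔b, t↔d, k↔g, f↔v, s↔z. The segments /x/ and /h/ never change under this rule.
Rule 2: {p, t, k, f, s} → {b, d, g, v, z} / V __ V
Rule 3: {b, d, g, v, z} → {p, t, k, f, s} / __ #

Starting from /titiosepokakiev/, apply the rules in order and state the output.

tidiozebogagief

Rule 1 (regressive voicing assimilation): no segment meets the environment; /titiosepokakiev/ is unchanged.
Rule 2 (intervocalic voicing): /t/ is a voiceless obstruent between vowels /i/ and /i/, so it voices to [d]. /s/ is a voiceless obstruent between vowels /o/ and /e/, so it voices to [z]. /p/ is a voiceless obstruent between vowels /e/ and /o/, so it voices to [b]. /k/ is a voiceless obstruent between vowels /o/ and /a/, so it voices to [g]. /k/ is a voiceless obstruent between vowels /a/ and /i/, so it voices to [g]. /titiosepokakiev/ → tidiozebogagiev.
Rule 3 (final devoicing): /v/ is a voiced obstruent in word-final position, so it devoices to [f]. /tidiozebogagiev/ → tidiozebogagief.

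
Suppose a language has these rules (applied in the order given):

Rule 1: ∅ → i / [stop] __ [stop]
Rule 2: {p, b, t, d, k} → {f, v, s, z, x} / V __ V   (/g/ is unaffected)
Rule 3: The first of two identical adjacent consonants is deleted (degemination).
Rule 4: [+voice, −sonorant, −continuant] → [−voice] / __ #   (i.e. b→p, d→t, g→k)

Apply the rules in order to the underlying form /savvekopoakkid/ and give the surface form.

Rule 1 (stop-cluster i-epenthesis): /k/ and /k/ form a stop–stop cluster, so [i] is inserted between them. /savvekopoakkid/ → savvekopoakikid.
Rule 2 (intervocalic spirantization): /k/ is a stop between vowels /e/ and /o/, so it spirantizes to the fricative [x]. /p/ is a stop between vowels /o/ and /o/, so it spirantizes to the fricative [f]. /k/ is a stop between vowels /a/ and /i/, so it spirantizes to the fricative [x]. /k/ is a stop between vowels /i/ and /i/, so it spirantizes to the fricative [x]. /savvekopoakikid/ → savvexofoaxixid.
Rule 3 (degemination): /vv/ is a geminate; the first /v/ deletes. /savvexofoaxixid/ → savexofoaxixid.
Rule 4 (final devoicing): /d/ is a voiced stop in word-final position, so it devoices to [t]. /savexofoaxixid/ → savexofoaxixit.

savexofoaxixit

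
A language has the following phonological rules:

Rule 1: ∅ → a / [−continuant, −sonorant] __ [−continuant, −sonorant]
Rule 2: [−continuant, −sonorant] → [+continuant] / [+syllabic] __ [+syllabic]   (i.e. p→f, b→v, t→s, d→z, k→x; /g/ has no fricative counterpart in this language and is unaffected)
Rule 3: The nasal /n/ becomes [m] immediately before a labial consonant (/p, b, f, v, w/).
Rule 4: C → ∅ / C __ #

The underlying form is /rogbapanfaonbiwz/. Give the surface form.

rogavafamfaombiw

Rule 1 (stop-cluster a-epenthesis): /g/ and /b/ form a stop–stop cluster, so [a] is inserted between them. /rogbapanfaonbiwz/ → rogabapanfaonbiwz.
Rule 2 (intervocalic spirantization): /b/ is a stop between vowels /a/ and /a/, so it spirantizes to the fricative [v]. /p/ is a stop between vowels /a/ and /a/, so it spirantizes to the fricative [f]. /rogabapanfaonbiwz/ → rogavafanfaonbiwz.
Rule 3 (nasal place assimilation): /n/ precedes the labial consonant /f/, so it assimilates in place to [m]. /n/ precedes the labial consonant /b/, so it assimilates in place to [m]. /rogavafanfaonbiwz/ → rogavafamfaombiwz.
Rule 4 (final cluster simplification): /z/ is the second consonant of a word-final cluster /wz/, so it deletes. /rogavafamfaombiwz/ → rogavafamfaombiw.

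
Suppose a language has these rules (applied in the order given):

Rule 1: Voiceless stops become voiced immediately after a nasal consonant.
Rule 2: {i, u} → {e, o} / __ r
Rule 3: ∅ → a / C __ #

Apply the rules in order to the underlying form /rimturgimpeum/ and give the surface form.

rimdorgimbeuma

Rule 1 (post-nasal voicing): /t/ is a voiceless stop immediately after the nasal /m/, so it voices to [d]. /p/ is a voiceless stop immediately after the nasal /m/, so it voices to [b]. /rimturgimpeum/ → rimdurgimbeum.
Rule 2 (pre-rhotic lowering): /u/ is a high vowel immediately before /r/, so it lowers to [o]. /rimdurgimbeum/ → rimdorgimbeum.
Rule 3 (final a-epenthesis): the form ends in the consonant /m/, so [a] is inserted word-finally. /rimdorgimbeum/ → rimdorgimbeuma.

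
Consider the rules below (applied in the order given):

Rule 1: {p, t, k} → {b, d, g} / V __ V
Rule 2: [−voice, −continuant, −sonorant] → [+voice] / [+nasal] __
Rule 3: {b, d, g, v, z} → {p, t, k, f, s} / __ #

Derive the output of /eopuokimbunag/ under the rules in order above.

Rule 1 (intervocalic voicing): /p/ is a voiceless stop between vowels /o/ and /u/, so it voices to [b]. /k/ is a voiceless stop between vowels /o/ and /i/, so it voices to [g]. /eopuokimbunag/ → eobuogimbunag.
Rule 2 (post-nasal voicing): no segment meets the environment; /eobuogimbunag/ is unchanged.
Rule 3 (final devoicing): /g/ is a voiced obstruent in word-final position, so it devoices to [k]. /eobuogimbunag/ → eobuogimbunak.

eobuogimbunak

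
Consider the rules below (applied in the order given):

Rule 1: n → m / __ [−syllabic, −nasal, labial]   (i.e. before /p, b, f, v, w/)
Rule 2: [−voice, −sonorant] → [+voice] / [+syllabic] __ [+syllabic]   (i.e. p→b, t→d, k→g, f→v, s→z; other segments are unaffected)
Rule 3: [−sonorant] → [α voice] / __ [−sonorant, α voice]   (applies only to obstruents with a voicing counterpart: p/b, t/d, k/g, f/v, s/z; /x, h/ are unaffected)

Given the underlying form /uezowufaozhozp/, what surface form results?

Rule 1 (nasal place assimilation): no segment meets the environment; /uezowufaozhozp/ is unchanged.
Rule 2 (intervocalic voicing): /f/ is a voiceless obstruent between vowels /u/ and /a/, so it voices to [v]. /uezowufaozhozp/ → uezowuvaozhozp.
Rule 3 (regressive voicing assimilation): /z/ precedes the voiceless obstruent /h/, so it devoices to [s] by assimilation. /z/ precedes the voiceless obstruent /p/, so it devoices to [s] by assimilation. /uezowuvaozhozp/ → uezowuvaoshosp.

uezowuvaoshosp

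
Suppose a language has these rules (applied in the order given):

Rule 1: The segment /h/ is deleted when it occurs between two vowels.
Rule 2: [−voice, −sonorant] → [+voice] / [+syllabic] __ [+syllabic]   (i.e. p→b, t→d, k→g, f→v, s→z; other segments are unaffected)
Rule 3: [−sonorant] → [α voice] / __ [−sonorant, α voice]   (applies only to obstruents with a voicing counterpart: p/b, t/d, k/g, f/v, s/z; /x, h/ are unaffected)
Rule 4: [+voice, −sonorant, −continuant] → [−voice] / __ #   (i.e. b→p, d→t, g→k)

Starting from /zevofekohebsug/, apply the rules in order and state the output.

zevovegoepsuk

Rule 1 (intervocalic h-deletion): /h/ occurs between vowels /o/ and /e/, so it deletes. /zevofekohebsug/ → zevofekoebsug.
Rule 2 (intervocalic voicing): /f/ is a voiceless obstruent between vowels /o/ and /e/, so it voices to [v]. /k/ is a voiceless obstruent between vowels /e/ and /o/, so it voices to [g]. /zevofekoebsug/ → zevovegoebsug.
Rule 3 (regressive voicing assimilation): /b/ precedes the voiceless obstruent /s/, so it devoices to [p] by assimilation. /zevovegoebsug/ → zevovegoepsug.
Rule 4 (final devoicing): /g/ is a voiced stop in word-final position, so it devoices to [k]. /zevovegoepsug/ → zevovegoepsuk.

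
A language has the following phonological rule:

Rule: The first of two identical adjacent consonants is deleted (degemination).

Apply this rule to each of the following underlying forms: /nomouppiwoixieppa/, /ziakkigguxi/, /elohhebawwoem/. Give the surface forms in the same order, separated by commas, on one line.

nomoupiwoixiepa, ziakiguxi, elohebawoem

/nomouppiwoixieppa/: /pp/ is a geminate; the first /p/ deletes. /pp/ is a geminate; the first /p/ deletes. → [nomoupiwoixiepa].
/ziakkigguxi/: /kk/ is a geminate; the first /k/ deletes. /gg/ is a geminate; the first /g/ deletes. → [ziakiguxi].
/elohhebawwoem/: /hh/ is a geminate; the first /h/ deletes. /ww/ is a geminate; the first /w/ deletes. → [elohebawoem].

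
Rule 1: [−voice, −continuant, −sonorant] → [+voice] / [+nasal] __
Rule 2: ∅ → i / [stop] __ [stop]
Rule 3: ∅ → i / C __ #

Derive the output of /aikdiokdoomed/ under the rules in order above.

aikidiokidoomedi

Rule 1 (post-nasal voicing): no segment meets the environment; /aikdiokdoomed/ is unchanged.
Rule 2 (stop-cluster i-epenthesis): /k/ and /d/ form a stop–stop cluster, so [i] is inserted between them. /k/ and /d/ form a stop–stop cluster, so [i] is inserted between them. /aikdiokdoomed/ → aikidiokidoomed.
Rule 3 (final i-epenthesis): the form ends in the consonant /d/, so [i] is inserted word-finally. /aikidiokidoomed/ → aikidiokidoomedi.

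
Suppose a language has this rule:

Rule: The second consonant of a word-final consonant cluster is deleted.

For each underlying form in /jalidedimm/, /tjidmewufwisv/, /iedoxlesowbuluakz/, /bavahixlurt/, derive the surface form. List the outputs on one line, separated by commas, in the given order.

jalidedim, tjidmewufwis, iedoxlesowbuluak, bavahixlur

/jalidedimm/: /m/ is the second consonant of a word-final cluster /mm/, so it deletes. → [jalidedim].
/tjidmewufwisv/: /v/ is the second consonant of a word-final cluster /sv/, so it deletes. → [tjidmewufwis].
/iedoxlesowbuluakz/: /z/ is the second consonant of a word-final cluster /kz/, so it deletes. → [iedoxlesowbuluak].
/bavahixlurt/: /t/ is the second consonant of a word-final cluster /rt/, so it deletes. → [bavahixlur].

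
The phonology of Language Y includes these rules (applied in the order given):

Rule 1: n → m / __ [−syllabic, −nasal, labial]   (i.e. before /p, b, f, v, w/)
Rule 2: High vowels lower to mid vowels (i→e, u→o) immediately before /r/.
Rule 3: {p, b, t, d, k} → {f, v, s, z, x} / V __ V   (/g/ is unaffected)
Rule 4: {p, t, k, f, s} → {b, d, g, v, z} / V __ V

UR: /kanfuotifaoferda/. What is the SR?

Rule 1 (nasal place assimilation): /n/ precedes the labial consonant /f/, so it assimilates in place to [m]. /kanfuotifaoferda/ → kamfuotifaoferda.
Rule 2 (pre-rhotic lowering): no segment meets the environment; /kamfuotifaoferda/ is unchanged.
Rule 3 (intervocalic spirantization): /t/ is a stop between vowels /o/ and /i/, so it spirantizes to the fricative [s]. /kamfuotifaoferda/ → kamfuosifaoferda.
Rule 4 (intervocalic voicing): /s/ is a voiceless obstruent between vowels /o/ and /i/, so it voices to [z]. /f/ is a voiceless obstruent between vowels /i/ and /a/, so it voices to [v]. /f/ is a voiceless obstruent between vowels /o/ and /e/, so it voices to [v]. /kamfuosifaoferda/ → kamfuozivaoverda.

kamfuozivaoverda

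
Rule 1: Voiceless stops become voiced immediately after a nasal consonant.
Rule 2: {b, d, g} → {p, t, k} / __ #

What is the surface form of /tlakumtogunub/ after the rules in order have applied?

Rule 1 (post-nasal voicing): /t/ is a voiceless stop immediately after the nasal /m/, so it voices to [d]. /tlakumtogunub/ → tlakumdogunub.
Rule 2 (final devoicing): /b/ is a voiced stop in word-final position, so it devoices to [p]. /tlakumdogunub/ → tlakumdogunup.

tlakumdogunup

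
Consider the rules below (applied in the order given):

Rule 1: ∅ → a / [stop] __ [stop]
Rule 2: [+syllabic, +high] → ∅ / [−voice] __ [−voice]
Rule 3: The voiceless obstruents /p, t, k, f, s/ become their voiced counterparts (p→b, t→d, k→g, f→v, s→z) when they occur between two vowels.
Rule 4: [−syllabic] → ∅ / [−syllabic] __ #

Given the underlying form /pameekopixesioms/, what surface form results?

pameegopxeziom

Rule 1 (stop-cluster a-epenthesis): no segment meets the environment; /pameekopixesioms/ is unchanged.
Rule 2 (high vowel syncope): /i/ is a high vowel flanked by voiceless consonants /p/ and /x/, so it deletes. /pameekopixesioms/ → pameekopxesioms.
Rule 3 (intervocalic voicing): /k/ is a voiceless obstruent between vowels /e/ and /o/, so it voices to [g]. /s/ is a voiceless obstruent between vowels /e/ and /i/, so it voices to [z]. /pameekopxesioms/ → pameegopxezioms.
Rule 4 (final cluster simplification): /s/ is the second consonant of a word-final cluster /ms/, so it deletes. /pameegopxezioms/ → pameegopxeziom.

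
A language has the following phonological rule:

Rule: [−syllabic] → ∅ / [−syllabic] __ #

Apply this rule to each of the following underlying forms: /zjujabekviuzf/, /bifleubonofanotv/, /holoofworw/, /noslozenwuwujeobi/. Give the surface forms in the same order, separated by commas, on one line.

zjujabekviuz, bifleubonofanot, holoofwor, noslozenwuwujeobi

/zjujabekviuzf/: /f/ is the second consonant of a word-final cluster /zf/, so it deletes. → [zjujabekviuz].
/bifleubonofanotv/: /v/ is the second consonant of a word-final cluster /tv/, so it deletes. → [bifleubonofanot].
/holoofworw/: /w/ is the second consonant of a word-final cluster /rw/, so it deletes. → [holoofwor].
/noslozenwuwujeobi/: the rule's environment is not met; surfaces unchanged as [noslozenwuwujeobi].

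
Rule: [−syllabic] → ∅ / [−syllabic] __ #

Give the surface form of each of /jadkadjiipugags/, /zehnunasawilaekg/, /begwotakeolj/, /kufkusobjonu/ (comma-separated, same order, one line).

jadkadjiipugag, zehnunasawilaek, begwotakeol, kufkusobjonu

/jadkadjiipugags/: /s/ is the second consonant of a word-final cluster /gs/, so it deletes. → [jadkadjiipugag].
/zehnunasawilaekg/: /g/ is the second consonant of a word-final cluster /kg/, so it deletes. → [zehnunasawilaek].
/begwotakeolj/: /j/ is the second consonant of a word-final cluster /lj/, so it deletes. → [begwotakeol].
/kufkusobjonu/: the rule's environment is not met; surfaces unchanged as [kufkusobjonu].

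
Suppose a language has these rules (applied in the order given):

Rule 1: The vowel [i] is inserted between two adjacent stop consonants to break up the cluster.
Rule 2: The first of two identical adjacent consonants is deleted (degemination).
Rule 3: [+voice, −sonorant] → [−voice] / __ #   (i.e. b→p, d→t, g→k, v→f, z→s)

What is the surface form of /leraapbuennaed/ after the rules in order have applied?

Rule 1 (stop-cluster i-epenthesis): /p/ and /b/ form a stop–stop cluster, so [i] is inserted between them. /leraapbuennaed/ → leraapibuennaed.
Rule 2 (degemination): /nn/ is a geminate; the first /n/ deletes. /leraapibuennaed/ → leraapibuenaed.
Rule 3 (final devoicing): /d/ is a voiced obstruent in word-final position, so it devoices to [t]. /leraapibuenaed/ → leraapibuenaet.

leraapibuenaet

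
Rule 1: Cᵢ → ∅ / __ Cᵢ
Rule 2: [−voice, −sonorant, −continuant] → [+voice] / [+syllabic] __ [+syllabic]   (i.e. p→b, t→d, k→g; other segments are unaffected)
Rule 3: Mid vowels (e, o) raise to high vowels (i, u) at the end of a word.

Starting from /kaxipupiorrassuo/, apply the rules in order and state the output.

kaxibubiorasuu

Rule 1 (degemination): /rr/ is a geminate; the first /r/ deletes. /ss/ is a geminate; the first /s/ deletes. /kaxipupiorrassuo/ → kaxipupiorasuo.
Rule 2 (intervocalic voicing): /p/ is a voiceless stop between vowels /i/ and /u/, so it voices to [b]. /p/ is a voiceless stop between vowels /u/ and /i/, so it voices to [b]. /kaxipupiorasuo/ → kaxibubiorasuo.
Rule 3 (final vowel raising): /o/ is a mid vowel in word-final position, so it raises to [u]. /kaxibubiorasuo/ → kaxibubiorasuu.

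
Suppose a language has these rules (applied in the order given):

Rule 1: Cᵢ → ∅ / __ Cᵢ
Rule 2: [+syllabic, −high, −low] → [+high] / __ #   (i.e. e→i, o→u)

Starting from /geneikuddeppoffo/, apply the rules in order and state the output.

Rule 1 (degemination): /dd/ is a geminate; the first /d/ deletes. /pp/ is a geminate; the first /p/ deletes. /ff/ is a geminate; the first /f/ deletes. /geneikuddeppoffo/ → geneikudepofo.
Rule 2 (final vowel raising): /o/ is a mid vowel in word-final position, so it raises to [u]. /geneikudepofo/ → geneikudepofu.

geneikudepofu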